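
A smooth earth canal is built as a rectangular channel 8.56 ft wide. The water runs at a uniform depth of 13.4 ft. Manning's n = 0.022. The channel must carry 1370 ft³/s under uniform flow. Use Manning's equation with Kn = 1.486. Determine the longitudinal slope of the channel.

S = 0.00651

Flow area A = b·y = 8.56 × 13.4 = 114.7 ft². Wetted perimeter P = b + 2y = 8.56 + 2×13.4 = 35.36 ft.
Hydraulic radius R = A/P = 114.7/35.36 = 3.244 ft.
From Manning's equation, S = [nQ / (1.486 A R^(2/3))]² = [0.022 × 1370 / (1.486 × 114.7 × 3.244^(2/3))]² = 0.00651.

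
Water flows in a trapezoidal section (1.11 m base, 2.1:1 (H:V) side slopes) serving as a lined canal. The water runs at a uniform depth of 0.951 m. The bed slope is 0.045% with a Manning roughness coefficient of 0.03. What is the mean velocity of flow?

With bottom width b = 1.11 m and side slope z = 2.1: A = (b + zy)y = (1.11 + 2.1×0.951)×0.951 = 2.955 m²; P = b + 2y√(1+z²) = 1.11 + 2×0.951×2.326 = 5.534 m.
Hydraulic radius R = A/P = 2.955/5.534 = 0.534 m.
From Manning's equation, V = (1/n) R^(2/3) S^(1/2) = (1/0.03) × 0.534^(2/3) × 0.00045^(1/2) = 0.465 m/s.

V = 0.465 m/s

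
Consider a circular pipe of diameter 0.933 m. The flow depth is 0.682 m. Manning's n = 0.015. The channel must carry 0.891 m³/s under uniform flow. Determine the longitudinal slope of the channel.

For a circular section of diameter D = 0.933 m at depth y = 0.682 m, the central angle is θ = 2 arccos(1 − 2y/D) = 4.102 rad. Then A = (D²/8)(θ − sin θ) = 0.5355 m² and P = Dθ/2 = 1.914 m.
Hydraulic radius R = A/P = 0.5355/1.914 = 0.2798 m.
From Manning's equation, S = [nQ / (1 A R^(2/3))]² = [0.015 × 0.891 / (1 × 0.5355 × 0.2798^(2/3))]² = 0.0034.

S = 0.0034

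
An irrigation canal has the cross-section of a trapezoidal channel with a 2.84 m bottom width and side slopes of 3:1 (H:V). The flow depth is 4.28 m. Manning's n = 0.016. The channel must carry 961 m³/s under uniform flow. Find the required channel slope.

S = 0.0179

With bottom width b = 2.84 m and side slope z = 3: A = (b + zy)y = (2.84 + 3×4.28)×4.28 = 67.11 m²; P = b + 2y√(1+z²) = 2.84 + 2×4.28×3.162 = 29.91 m.
Hydraulic radius R = A/P = 67.11/29.91 = 2.244 m.
From Manning's equation, S = [nQ / (1 A R^(2/3))]² = [0.016 × 961 / (1 × 67.11 × 2.244^(2/3))]² = 0.0179.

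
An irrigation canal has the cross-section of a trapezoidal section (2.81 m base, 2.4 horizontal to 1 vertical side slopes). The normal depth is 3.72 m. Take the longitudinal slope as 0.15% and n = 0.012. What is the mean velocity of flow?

With bottom width b = 2.81 m and side slope z = 2.4: A = (b + zy)y = (2.81 + 2.4×3.72)×3.72 = 43.67 m²; P = b + 2y√(1+z²) = 2.81 + 2×3.72×2.6 = 22.15 m.
Hydraulic radius R = A/P = 43.67/22.15 = 1.971 m.
From Manning's equation, V = (1/n) R^(2/3) S^(1/2) = (1/0.012) × 1.971^(2/3) × 0.0015^(1/2) = 5.07 m/s.

V = 5.07 m/s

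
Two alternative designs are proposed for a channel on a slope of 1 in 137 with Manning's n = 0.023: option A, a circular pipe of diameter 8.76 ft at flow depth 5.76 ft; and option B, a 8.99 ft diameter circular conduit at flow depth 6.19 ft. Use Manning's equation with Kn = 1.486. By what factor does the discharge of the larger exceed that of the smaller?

Channel A: For a circular section of diameter D = 8.76 ft at depth y = 5.76 ft, the central angle is θ = 2 arccos(1 − 2y/D) = 3.783 rad. Then A = (D²/8)(θ − sin θ) = 42.02 ft² and P = Dθ/2 = 16.57 ft. Hydraulic radius R = A/P = 42.02/16.57 = 2.536 ft. Q_A = (1.486/0.023)·42.02·2.536^(2/3)·√0.007299 = 431.4 ft³/s.
Channel B: For a circular section of diameter D = 8.99 ft at depth y = 6.19 ft, the central angle is θ = 2 arccos(1 − 2y/D) = 3.915 rad. Then A = (D²/8)(θ − sin θ) = 46.61 ft² and P = Dθ/2 = 17.6 ft. Hydraulic radius R = A/P = 46.61/17.6 = 2.649 ft. Q_B = (1.486/0.023)·46.61·2.649^(2/3)·√0.007299 = 492.5 ft³/s.
The larger discharge is 492.5 ft³/s and the smaller is 431.4 ft³/s; the ratio is 1.14.

1.14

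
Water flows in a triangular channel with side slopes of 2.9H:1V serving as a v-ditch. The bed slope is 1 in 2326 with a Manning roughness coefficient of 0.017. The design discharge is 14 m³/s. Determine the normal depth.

y_n = 2.02 m

Manning's equation rearranged: A R^(2/3) = nQ / (1·√S) = 0.017 × 14 / (√0.0004299) = 11.48.
Trying y = 2.25 m: A R^(2/3) = 15.3 — over.
Trying y = 1.74 m: A R^(2/3) = 7.707 — short.
Trying y = 2.02 m: A R^(2/3) = 11.47 — matches.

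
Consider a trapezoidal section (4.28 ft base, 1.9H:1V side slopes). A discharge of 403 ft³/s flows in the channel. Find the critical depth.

y_c = 3.92 ft

At critical depth, Q² T / (g A³) = 1, i.e. A³/T = Q²/g = 403²/32.2 = 5044.
At y = 4.73 ft: A³/T = 11100 — too large.
At y = 3.92 ft: A³/T = 5067 — matches.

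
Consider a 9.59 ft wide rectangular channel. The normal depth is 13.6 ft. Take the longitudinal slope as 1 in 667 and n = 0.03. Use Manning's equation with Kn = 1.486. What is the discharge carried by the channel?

Flow area A = b·y = 9.59 × 13.6 = 130.4 ft². Wetted perimeter P = b + 2y = 9.59 + 2×13.6 = 36.79 ft.
Hydraulic radius R = A/P = 130.4/36.79 = 3.545 ft.
Manning's equation: Q = (1.486/n) A R^(2/3) S^(1/2) = (1.486/0.03) × 130.4 × 3.545^(2/3) × 0.001499^(1/2) = 582 ft³/s.

Q = 582 ft³/s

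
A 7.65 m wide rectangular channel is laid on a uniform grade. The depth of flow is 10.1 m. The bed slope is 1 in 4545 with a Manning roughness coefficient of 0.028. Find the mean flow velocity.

V = 1.05 m/s

Flow area A = b·y = 7.65 × 10.1 = 77.27 m². Wetted perimeter P = b + 2y = 7.65 + 2×10.1 = 27.85 m.
Hydraulic radius R = A/P = 77.27/27.85 = 2.774 m.
From Manning's equation, V = (1/n) R^(2/3) S^(1/2) = (1/0.028) × 2.774^(2/3) × 0.00022^(1/2) = 1.05 m/s.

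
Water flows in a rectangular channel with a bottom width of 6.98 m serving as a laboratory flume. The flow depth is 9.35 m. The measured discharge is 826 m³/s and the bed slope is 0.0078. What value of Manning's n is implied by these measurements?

n = 0.013

Flow area A = b·y = 6.98 × 9.35 = 65.26 m². Wetted perimeter P = b + 2y = 6.98 + 2×9.35 = 25.68 m.
Hydraulic radius R = A/P = 65.26/25.68 = 2.541 m.
Rearranging Manning's equation: n = (1/Q) A R^(2/3) S^(1/2) = (1/826) × 65.26 × 2.541^(2/3) × √0.0078 = 0.013.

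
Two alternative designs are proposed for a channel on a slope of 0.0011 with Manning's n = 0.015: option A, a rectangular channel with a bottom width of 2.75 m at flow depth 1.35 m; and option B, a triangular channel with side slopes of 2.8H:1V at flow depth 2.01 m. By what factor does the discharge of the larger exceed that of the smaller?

Channel A: Flow area A = b·y = 2.75 × 1.35 = 3.713 m². Wetted perimeter P = b + 2y = 2.75 + 2×1.35 = 5.45 m. Hydraulic radius R = A/P = 3.713/5.45 = 0.6812 m. Q_A = (1/0.015)·3.713·0.6812^(2/3)·√0.0011 = 6.355 m³/s.
Channel B: For a triangular section with side slope z = 2.8: A = zy² = 2.8×2.01² = 11.31 m²; P = 2y√(1+z²) = 2×2.01×2.973 = 11.95 m. Hydraulic radius R = A/P = 11.31/11.95 = 0.9465 m. Q_B = (1/0.015)·11.31·0.9465^(2/3)·√0.0011 = 24.11 m³/s.
The larger discharge is 24.11 m³/s and the smaller is 6.355 m³/s; the ratio is 3.79.

3.79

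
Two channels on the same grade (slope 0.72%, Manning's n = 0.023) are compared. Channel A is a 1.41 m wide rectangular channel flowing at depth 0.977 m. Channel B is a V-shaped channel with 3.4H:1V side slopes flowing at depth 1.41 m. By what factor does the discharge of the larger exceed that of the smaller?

6.86

Channel A: Flow area A = b·y = 1.41 × 0.977 = 1.378 m². Wetted perimeter P = b + 2y = 1.41 + 2×0.977 = 3.364 m. Hydraulic radius R = A/P = 1.378/3.364 = 0.4095 m. Q_A = (1/0.023)·1.378·0.4095^(2/3)·√0.0072 = 2.803 m³/s.
Channel B: For a triangular section with side slope z = 3.4: A = zy² = 3.4×1.41² = 6.76 m²; P = 2y√(1+z²) = 2×1.41×3.544 = 9.994 m. Hydraulic radius R = A/P = 6.76/9.994 = 0.6764 m. Q_B = (1/0.023)·6.76·0.6764^(2/3)·√0.0072 = 19.21 m³/s.
The larger discharge is 19.21 m³/s and the smaller is 2.803 m³/s; the ratio is 6.86.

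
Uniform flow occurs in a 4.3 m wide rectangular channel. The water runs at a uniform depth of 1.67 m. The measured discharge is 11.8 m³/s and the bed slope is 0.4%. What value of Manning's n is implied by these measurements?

n = 0.0369

Flow area A = b·y = 4.3 × 1.67 = 7.181 m². Wetted perimeter P = b + 2y = 4.3 + 2×1.67 = 7.64 m.
Hydraulic radius R = A/P = 7.181/7.64 = 0.9399 m.
Rearranging Manning's equation: n = (1/Q) A R^(2/3) S^(1/2) = (1/11.8) × 7.181 × 0.9399^(2/3) × √0.004 = 0.0369.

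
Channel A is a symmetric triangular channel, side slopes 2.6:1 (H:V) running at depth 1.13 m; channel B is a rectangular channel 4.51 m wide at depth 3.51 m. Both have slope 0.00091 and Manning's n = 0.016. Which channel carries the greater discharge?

channel B

Channel A: For a triangular section with side slope z = 2.6: A = zy² = 2.6×1.13² = 3.32 m²; P = 2y√(1+z²) = 2×1.13×2.786 = 6.296 m. Hydraulic radius R = A/P = 3.32/6.296 = 0.5273 m. Q_A = (1/0.016)·3.32·0.5273^(2/3)·√0.00091 = 4.086 m³/s.
Channel B: Flow area A = b·y = 4.51 × 3.51 = 15.83 m². Wetted perimeter P = b + 2y = 4.51 + 2×3.51 = 11.53 m. Hydraulic radius R = A/P = 15.83/11.53 = 1.373 m. Q_B = (1/0.016)·15.83·1.373^(2/3)·√0.00091 = 36.87 m³/s.
Q_A = 4.086 m³/s vs Q_B = 36.87 m³/s, so channel B carries more.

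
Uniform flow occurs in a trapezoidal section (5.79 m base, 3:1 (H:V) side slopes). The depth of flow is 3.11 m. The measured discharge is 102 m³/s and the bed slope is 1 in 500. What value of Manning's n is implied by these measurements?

n = 0.031

With bottom width b = 5.79 m and side slope z = 3: A = (b + zy)y = (5.79 + 3×3.11)×3.11 = 47.02 m²; P = b + 2y√(1+z²) = 5.79 + 2×3.11×3.162 = 25.46 m.
Hydraulic radius R = A/P = 47.02/25.46 = 1.847 m.
Rearranging Manning's equation: n = (1/Q) A R^(2/3) S^(1/2) = (1/102) × 47.02 × 1.847^(2/3) × √0.002 = 0.031.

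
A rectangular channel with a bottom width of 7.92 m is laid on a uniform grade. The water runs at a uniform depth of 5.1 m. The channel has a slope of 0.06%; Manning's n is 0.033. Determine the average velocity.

V = 1.27 m/s

Flow area A = b·y = 7.92 × 5.1 = 40.39 m². Wetted perimeter P = b + 2y = 7.92 + 2×5.1 = 18.12 m.
Hydraulic radius R = A/P = 40.39/18.12 = 2.229 m.
From Manning's equation, V = (1/n) R^(2/3) S^(1/2) = (1/0.033) × 2.229^(2/3) × 0.0006^(1/2) = 1.27 m/s.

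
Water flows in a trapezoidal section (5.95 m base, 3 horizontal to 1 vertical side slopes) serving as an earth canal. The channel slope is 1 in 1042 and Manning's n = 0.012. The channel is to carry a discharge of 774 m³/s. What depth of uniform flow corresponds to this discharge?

y_n = 5.86 m

Manning's equation rearranged: A R^(2/3) = nQ / (1·√S) = 0.012 × 774 / (√0.0009597) = 299.8.
Try y = 7.13 m: A R^(2/3) = 476.3 — too large.
Try y = 4.79 m: A R^(2/3) = 188 — too small.
Try y = 5.86 m: A R^(2/3) = 299.8 — matches.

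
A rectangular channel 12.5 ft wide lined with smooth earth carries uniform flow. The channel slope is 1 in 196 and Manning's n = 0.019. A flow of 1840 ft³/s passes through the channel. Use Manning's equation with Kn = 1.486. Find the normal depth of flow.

y_n = 10.6 ft

Manning's equation rearranged: A R^(2/3) = nQ / (1.486·√S) = 0.019 × 1840 / (1.486 × √0.005102) = 329.4.
Trying y = 11.9 ft: A R^(2/3) = 380.9 — high.
Trying y = 9.2 ft: A R^(2/3) = 276.2 — low.
Trying y = 10.6 ft: A R^(2/3) = 330.1 — close enough.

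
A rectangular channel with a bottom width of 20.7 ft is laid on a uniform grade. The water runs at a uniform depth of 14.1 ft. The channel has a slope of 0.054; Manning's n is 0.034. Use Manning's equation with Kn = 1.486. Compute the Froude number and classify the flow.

supercritical

Flow area A = b·y = 20.7 × 14.1 = 291.9 ft². Wetted perimeter P = b + 2y = 20.7 + 2×14.1 = 48.9 ft.
Hydraulic radius R = A/P = 291.9/48.9 = 5.969 ft.
V = (1.486/n) R^(2/3) √S = (1.486/0.034) × 5.969^(2/3) × √0.054 = 33.42 ft/s. Hydraulic depth D_h = A/T = 291.9/20.7 = 14.1 ft.
Froude number Fr = V/√(g·D_h) = 33.42/√(32.2×14.1) = 1.57, which is greater than 1, so the flow is supercritical.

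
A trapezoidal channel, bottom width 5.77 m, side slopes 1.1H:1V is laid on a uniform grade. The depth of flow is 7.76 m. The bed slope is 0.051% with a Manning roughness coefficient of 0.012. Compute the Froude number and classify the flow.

subcritical

With bottom width b = 5.77 m and side slope z = 1.1: A = (b + zy)y = (5.77 + 1.1×7.76)×7.76 = 111 m²; P = b + 2y√(1+z²) = 5.77 + 2×7.76×1.487 = 28.84 m.
Hydraulic radius R = A/P = 111/28.84 = 3.849 m.
V = (1/n) R^(2/3) √S = (1/0.012) × 3.849^(2/3) × √0.00051 = 4.622 m/s. Hydraulic depth D_h = A/T = 111/22.84 = 4.86 m.
Froude number Fr = V/√(g·D_h) = 4.622/√(9.81×4.86) = 0.669, which is less than 1, so the flow is subcritical.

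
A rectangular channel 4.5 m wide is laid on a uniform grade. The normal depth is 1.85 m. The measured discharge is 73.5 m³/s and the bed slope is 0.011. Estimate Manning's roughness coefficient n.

Flow area A = b·y = 4.5 × 1.85 = 8.325 m². Wetted perimeter P = b + 2y = 4.5 + 2×1.85 = 8.2 m.
Hydraulic radius R = A/P = 8.325/8.2 = 1.015 m.
Rearranging Manning's equation: n = (1/Q) A R^(2/3) S^(1/2) = (1/73.5) × 8.325 × 1.015^(2/3) × √0.011 = 0.012.

n = 0.012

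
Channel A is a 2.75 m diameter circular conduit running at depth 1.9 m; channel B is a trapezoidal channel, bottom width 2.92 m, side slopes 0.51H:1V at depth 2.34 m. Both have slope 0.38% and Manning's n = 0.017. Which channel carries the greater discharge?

channel B

Channel A: For a circular section of diameter D = 2.75 m at depth y = 1.9 m, the central angle is θ = 2 arccos(1 − 2y/D) = 3.925 rad. Then A = (D²/8)(θ − sin θ) = 4.378 m² and P = Dθ/2 = 5.397 m. Hydraulic radius R = A/P = 4.378/5.397 = 0.8111 m. Q_A = (1/0.017)·4.378·0.8111^(2/3)·√0.0038 = 13.81 m³/s.
Channel B: With bottom width b = 2.92 m and side slope z = 0.51: A = (b + zy)y = (2.92 + 0.51×2.34)×2.34 = 9.625 m²; P = b + 2y√(1+z²) = 2.92 + 2×2.34×1.123 = 8.173 m. Hydraulic radius R = A/P = 9.625/8.173 = 1.178 m. Q_B = (1/0.017)·9.625·1.178^(2/3)·√0.0038 = 38.92 m³/s.
Q_A = 13.81 m³/s vs Q_B = 38.92 m³/s, so channel B carries more.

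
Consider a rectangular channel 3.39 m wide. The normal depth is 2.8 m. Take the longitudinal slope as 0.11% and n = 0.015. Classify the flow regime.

Flow area A = b·y = 3.39 × 2.8 = 9.492 m². Wetted perimeter P = b + 2y = 3.39 + 2×2.8 = 8.99 m.
Hydraulic radius R = A/P = 9.492/8.99 = 1.056 m.
V = (1/n) R^(2/3) √S = (1/0.015) × 1.056^(2/3) × √0.0011 = 2.293 m/s. Hydraulic depth D_h = A/T = 9.492/3.39 = 2.8 m.
Froude number Fr = V/√(g·D_h) = 2.293/√(9.81×2.8) = 0.437, which is less than 1, so the flow is subcritical.

subcritical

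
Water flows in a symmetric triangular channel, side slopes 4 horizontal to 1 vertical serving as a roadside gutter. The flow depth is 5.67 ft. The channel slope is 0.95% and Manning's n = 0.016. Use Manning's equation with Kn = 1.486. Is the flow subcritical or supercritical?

supercritical

For a triangular section with side slope z = 4: A = zy² = 4×5.67² = 128.6 ft²; P = 2y√(1+z²) = 2×5.67×4.123 = 46.76 ft.
Hydraulic radius R = A/P = 128.6/46.76 = 2.75 ft.
V = (1.486/n) R^(2/3) √S = (1.486/0.016) × 2.75^(2/3) × √0.0095 = 17.77 ft/s. Hydraulic depth D_h = A/T = 128.6/45.36 = 2.835 ft.
Froude number Fr = V/√(g·D_h) = 17.77/√(32.2×2.835) = 1.86, which is greater than 1, so the flow is supercritical.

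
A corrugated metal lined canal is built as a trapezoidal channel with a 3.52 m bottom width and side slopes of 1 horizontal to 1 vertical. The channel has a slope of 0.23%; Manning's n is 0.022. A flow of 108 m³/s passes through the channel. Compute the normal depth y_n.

y_n = 4.05 m

Manning's equation rearranged: A R^(2/3) = nQ / (1·√S) = 0.022 × 108 / (√0.0023) = 49.54.
Trying y = 3.6 m: A R^(2/3) = 38.91 — low.
Trying y = 4.05 m: A R^(2/3) = 49.43 — matches.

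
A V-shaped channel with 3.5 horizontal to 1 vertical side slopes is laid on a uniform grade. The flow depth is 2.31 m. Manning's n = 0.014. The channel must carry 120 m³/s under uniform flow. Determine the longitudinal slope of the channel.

For a triangular section with side slope z = 3.5: A = zy² = 3.5×2.31² = 18.68 m²; P = 2y√(1+z²) = 2×2.31×3.64 = 16.82 m.
Hydraulic radius R = A/P = 18.68/16.82 = 1.111 m.
From Manning's equation, S = [nQ / (1 A R^(2/3))]² = [0.014 × 120 / (1 × 18.68 × 1.111^(2/3))]² = 0.00704.

S = 0.00704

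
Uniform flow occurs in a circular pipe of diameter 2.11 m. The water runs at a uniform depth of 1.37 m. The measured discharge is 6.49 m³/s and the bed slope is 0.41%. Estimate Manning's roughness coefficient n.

For a circular section of diameter D = 2.11 m at depth y = 1.37 m, the central angle is θ = 2 arccos(1 − 2y/D) = 3.748 rad. Then A = (D²/8)(θ − sin θ) = 2.403 m² and P = Dθ/2 = 3.954 m.
Hydraulic radius R = A/P = 2.403/3.954 = 0.6077 m.
Rearranging Manning's equation: n = (1/Q) A R^(2/3) S^(1/2) = (1/6.49) × 2.403 × 0.6077^(2/3) × √0.0041 = 0.017.

n = 0.017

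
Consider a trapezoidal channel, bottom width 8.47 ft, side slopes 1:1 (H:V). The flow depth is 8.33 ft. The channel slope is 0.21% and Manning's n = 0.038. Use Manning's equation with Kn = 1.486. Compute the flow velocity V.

V = 4.79 ft/s

With bottom width b = 8.47 ft and side slope z = 1: A = (b + zy)y = (8.47 + 1×8.33)×8.33 = 139.9 ft²; P = b + 2y√(1+z²) = 8.47 + 2×8.33×1.414 = 32.03 ft.
Hydraulic radius R = A/P = 139.9/32.03 = 4.369 ft.
From Manning's equation, V = (1.486/n) R^(2/3) S^(1/2) = (1.486/0.038) × 4.369^(2/3) × 0.0021^(1/2) = 4.79 ft/s.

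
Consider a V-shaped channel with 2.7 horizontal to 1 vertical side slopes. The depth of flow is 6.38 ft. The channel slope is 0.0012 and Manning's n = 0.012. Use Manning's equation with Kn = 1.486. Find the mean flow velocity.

V = 8.91 ft/s

For a triangular section with side slope z = 2.7: A = zy² = 2.7×6.38² = 109.9 ft²; P = 2y√(1+z²) = 2×6.38×2.879 = 36.74 ft.
Hydraulic radius R = A/P = 109.9/36.74 = 2.991 ft.
From Manning's equation, V = (1.486/n) R^(2/3) S^(1/2) = (1.486/0.012) × 2.991^(2/3) × 0.0012^(1/2) = 8.91 ft/s.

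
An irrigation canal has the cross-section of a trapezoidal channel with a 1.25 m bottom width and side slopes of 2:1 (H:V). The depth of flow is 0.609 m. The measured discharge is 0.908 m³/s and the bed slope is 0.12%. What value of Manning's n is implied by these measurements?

With bottom width b = 1.25 m and side slope z = 2: A = (b + zy)y = (1.25 + 2×0.609)×0.609 = 1.503 m²; P = b + 2y√(1+z²) = 1.25 + 2×0.609×2.236 = 3.974 m.
Hydraulic radius R = A/P = 1.503/3.974 = 0.3783 m.
Rearranging Manning's equation: n = (1/Q) A R^(2/3) S^(1/2) = (1/0.908) × 1.503 × 0.3783^(2/3) × √0.0012 = 0.03.

n = 0.03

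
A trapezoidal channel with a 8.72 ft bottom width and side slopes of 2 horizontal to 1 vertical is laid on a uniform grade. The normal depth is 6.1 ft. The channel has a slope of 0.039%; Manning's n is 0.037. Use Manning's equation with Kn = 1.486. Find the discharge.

Q = 235 ft³/s

With bottom width b = 8.72 ft and side slope z = 2: A = (b + zy)y = (8.72 + 2×6.1)×6.1 = 127.6 ft²; P = b + 2y√(1+z²) = 8.72 + 2×6.1×2.236 = 36 ft.
Hydraulic radius R = A/P = 127.6/36 = 3.545 ft.
Manning's equation: Q = (1.486/n) A R^(2/3) S^(1/2) = (1.486/0.037) × 127.6 × 3.545^(2/3) × 0.00039^(1/2) = 235 ft³/s.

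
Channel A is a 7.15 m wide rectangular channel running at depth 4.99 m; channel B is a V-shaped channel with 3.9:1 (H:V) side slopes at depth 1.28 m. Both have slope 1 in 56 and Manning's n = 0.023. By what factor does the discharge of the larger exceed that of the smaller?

Channel A: Flow area A = b·y = 7.15 × 4.99 = 35.68 m². Wetted perimeter P = b + 2y = 7.15 + 2×4.99 = 17.13 m. Hydraulic radius R = A/P = 35.68/17.13 = 2.083 m. Q_A = (1/0.023)·35.68·2.083^(2/3)·√0.01786 = 338.1 m³/s.
Channel B: For a triangular section with side slope z = 3.9: A = zy² = 3.9×1.28² = 6.39 m²; P = 2y√(1+z²) = 2×1.28×4.026 = 10.31 m. Hydraulic radius R = A/P = 6.39/10.31 = 0.6199 m. Q_B = (1/0.023)·6.39·0.6199^(2/3)·√0.01786 = 26.99 m³/s.
The larger discharge is 338.1 m³/s and the smaller is 26.99 m³/s; the ratio is 12.5.

12.5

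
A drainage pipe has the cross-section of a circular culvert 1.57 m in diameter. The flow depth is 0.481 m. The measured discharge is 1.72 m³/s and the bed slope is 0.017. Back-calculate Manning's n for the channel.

For a circular section of diameter D = 1.57 m at depth y = 0.481 m, the central angle is θ = 2 arccos(1 − 2y/D) = 2.346 rad. Then A = (D²/8)(θ − sin θ) = 0.5029 m² and P = Dθ/2 = 1.842 m.
Hydraulic radius R = A/P = 0.5029/1.842 = 0.273 m.
Rearranging Manning's equation: n = (1/Q) A R^(2/3) S^(1/2) = (1/1.72) × 0.5029 × 0.273^(2/3) × √0.017 = 0.016.

n = 0.016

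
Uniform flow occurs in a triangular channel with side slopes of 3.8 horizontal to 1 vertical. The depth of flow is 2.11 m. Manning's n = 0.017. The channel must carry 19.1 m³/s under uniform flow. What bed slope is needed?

S = 0.000359

For a triangular section with side slope z = 3.8: A = zy² = 3.8×2.11² = 16.92 m²; P = 2y√(1+z²) = 2×2.11×3.929 = 16.58 m.
Hydraulic radius R = A/P = 16.92/16.58 = 1.02 m.
From Manning's equation, S = [nQ / (1 A R^(2/3))]² = [0.017 × 19.1 / (1 × 16.92 × 1.02^(2/3))]² = 0.000359.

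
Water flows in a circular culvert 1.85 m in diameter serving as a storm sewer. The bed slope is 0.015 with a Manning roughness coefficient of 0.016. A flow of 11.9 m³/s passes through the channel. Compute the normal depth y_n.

Manning's equation rearranged: A R^(2/3) = nQ / (1·√S) = 0.016 × 11.9 / (√0.015) = 1.555.
At y = 1.72 m: A R^(2/3) = 1.728 — over.
At y = 1.03 m: A R^(2/3) = 0.9603 — short.
At y = 1.46 m: A R^(2/3) = 1.55 — matches.

y_n = 1.46 m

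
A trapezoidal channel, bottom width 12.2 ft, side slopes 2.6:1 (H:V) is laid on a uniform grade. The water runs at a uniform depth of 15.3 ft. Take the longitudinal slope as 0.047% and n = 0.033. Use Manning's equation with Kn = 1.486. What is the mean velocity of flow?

With bottom width b = 12.2 ft and side slope z = 2.6: A = (b + zy)y = (12.2 + 2.6×15.3)×15.3 = 795.3 ft²; P = b + 2y√(1+z²) = 12.2 + 2×15.3×2.786 = 97.44 ft.
Hydraulic radius R = A/P = 795.3/97.44 = 8.162 ft.
From Manning's equation, V = (1.486/n) R^(2/3) S^(1/2) = (1.486/0.033) × 8.162^(2/3) × 0.00047^(1/2) = 3.96 ft/s.

V = 3.96 ft/s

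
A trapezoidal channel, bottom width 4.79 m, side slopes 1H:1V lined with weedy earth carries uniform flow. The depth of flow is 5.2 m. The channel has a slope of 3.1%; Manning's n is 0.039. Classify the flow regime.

With bottom width b = 4.79 m and side slope z = 1: A = (b + zy)y = (4.79 + 1×5.2)×5.2 = 51.95 m²; P = b + 2y√(1+z²) = 4.79 + 2×5.2×1.414 = 19.5 m.
Hydraulic radius R = A/P = 51.95/19.5 = 2.664 m.
V = (1/n) R^(2/3) √S = (1/0.039) × 2.664^(2/3) × √0.031 = 8.676 m/s. Hydraulic depth D_h = A/T = 51.95/15.19 = 3.42 m.
Froude number Fr = V/√(g·D_h) = 8.676/√(9.81×3.42) = 1.5, which is greater than 1, so the flow is supercritical.

supercritical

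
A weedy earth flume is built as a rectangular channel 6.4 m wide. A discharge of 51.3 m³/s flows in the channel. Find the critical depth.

For a rectangular channel, critical depth y_c = (q²/g)^(1/3) where q = Q/b = 51.3/6.4 = 8.016 m²/s.
So y_c = (8.016²/9.81)^(1/3) = 1.87 m.

y_c = 1.87 m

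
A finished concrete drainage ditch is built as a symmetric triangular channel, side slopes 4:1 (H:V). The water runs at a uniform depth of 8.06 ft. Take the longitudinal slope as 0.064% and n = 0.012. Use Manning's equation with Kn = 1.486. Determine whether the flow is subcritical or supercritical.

For a triangular section with side slope z = 4: A = zy² = 4×8.06² = 259.9 ft²; P = 2y√(1+z²) = 2×8.06×4.123 = 66.46 ft.
Hydraulic radius R = A/P = 259.9/66.46 = 3.91 ft.
V = (1.486/n) R^(2/3) √S = (1.486/0.012) × 3.91^(2/3) × √0.00064 = 7.775 ft/s. Hydraulic depth D_h = A/T = 259.9/64.48 = 4.03 ft.
Froude number Fr = V/√(g·D_h) = 7.775/√(32.2×4.03) = 0.683, which is less than 1, so the flow is subcritical.

subcritical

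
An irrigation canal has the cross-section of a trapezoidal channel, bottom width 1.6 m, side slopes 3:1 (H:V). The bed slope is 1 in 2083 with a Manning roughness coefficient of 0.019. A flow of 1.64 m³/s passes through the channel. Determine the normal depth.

Manning's equation rearranged: A R^(2/3) = nQ / (1·√S) = 0.019 × 1.64 / (√0.0004801) = 1.422.
Try y = 0.771 m: A R^(2/3) = 1.813 — high.
Try y = 0.688 m: A R^(2/3) = 1.422 — close enough.

y_n = 0.688 m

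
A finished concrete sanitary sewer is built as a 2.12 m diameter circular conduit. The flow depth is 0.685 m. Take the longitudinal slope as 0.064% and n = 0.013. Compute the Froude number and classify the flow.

For a circular section of diameter D = 2.12 m at depth y = 0.685 m, the central angle is θ = 2 arccos(1 − 2y/D) = 2.418 rad. Then A = (D²/8)(θ − sin θ) = 0.9869 m² and P = Dθ/2 = 2.563 m.
Hydraulic radius R = A/P = 0.9869/2.563 = 0.385 m.
V = (1/n) R^(2/3) √S = (1/0.013) × 0.385^(2/3) × √0.00064 = 1.03 m/s. Hydraulic depth D_h = A/T = 0.9869/1.983 = 0.4977 m.
Froude number Fr = V/√(g·D_h) = 1.03/√(9.81×0.4977) = 0.466, which is less than 1, so the flow is subcritical.

subcritical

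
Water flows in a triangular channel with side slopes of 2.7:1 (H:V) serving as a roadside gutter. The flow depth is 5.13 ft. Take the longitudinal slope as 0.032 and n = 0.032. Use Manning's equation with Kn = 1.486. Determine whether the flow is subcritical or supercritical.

For a triangular section with side slope z = 2.7: A = zy² = 2.7×5.13² = 71.06 ft²; P = 2y√(1+z²) = 2×5.13×2.879 = 29.54 ft.
Hydraulic radius R = A/P = 71.06/29.54 = 2.405 ft.
V = (1.486/n) R^(2/3) √S = (1.486/0.032) × 2.405^(2/3) × √0.032 = 14.91 ft/s. Hydraulic depth D_h = A/T = 71.06/27.7 = 2.565 ft.
Froude number Fr = V/√(g·D_h) = 14.91/√(32.2×2.565) = 1.64, which is greater than 1, so the flow is supercritical.

supercritical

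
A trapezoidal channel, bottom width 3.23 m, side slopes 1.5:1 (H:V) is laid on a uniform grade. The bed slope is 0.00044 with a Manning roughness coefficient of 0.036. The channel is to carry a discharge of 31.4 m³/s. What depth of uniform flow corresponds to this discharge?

y_n = 3.8 m

Manning's equation rearranged: A R^(2/3) = nQ / (1·√S) = 0.036 × 31.4 / (√0.00044) = 53.89.
Trying y = 3.38 m: A R^(2/3) = 41.81 — low.
Trying y = 4.55 m: A R^(2/3) = 80.41 — high.
Trying y = 3.8 m: A R^(2/3) = 53.94 — matches.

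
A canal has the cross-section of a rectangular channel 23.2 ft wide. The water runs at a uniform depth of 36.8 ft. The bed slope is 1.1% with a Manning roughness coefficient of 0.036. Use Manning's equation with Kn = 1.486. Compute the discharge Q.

Flow area A = b·y = 23.2 × 36.8 = 853.8 ft². Wetted perimeter P = b + 2y = 23.2 + 2×36.8 = 96.8 ft.
Hydraulic radius R = A/P = 853.8/96.8 = 8.82 ft.
Manning's equation: Q = (1.486/n) A R^(2/3) S^(1/2) = (1.486/0.036) × 853.8 × 8.82^(2/3) × 0.011^(1/2) = 15800 ft³/s.

Q = 15800 ft³/s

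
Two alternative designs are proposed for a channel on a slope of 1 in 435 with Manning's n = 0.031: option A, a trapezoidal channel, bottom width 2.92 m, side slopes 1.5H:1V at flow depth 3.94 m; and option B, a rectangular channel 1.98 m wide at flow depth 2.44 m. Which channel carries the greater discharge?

Channel A: With bottom width b = 2.92 m and side slope z = 1.5: A = (b + zy)y = (2.92 + 1.5×3.94)×3.94 = 34.79 m²; P = b + 2y√(1+z²) = 2.92 + 2×3.94×1.803 = 17.13 m. Hydraulic radius R = A/P = 34.79/17.13 = 2.031 m. Q_A = (1/0.031)·34.79·2.031^(2/3)·√0.002299 = 86.31 m³/s.
Channel B: Flow area A = b·y = 1.98 × 2.44 = 4.831 m². Wetted perimeter P = b + 2y = 1.98 + 2×2.44 = 6.86 m. Hydraulic radius R = A/P = 4.831/6.86 = 0.7043 m. Q_B = (1/0.031)·4.831·0.7043^(2/3)·√0.002299 = 5.915 m³/s.
Q_A = 86.31 m³/s vs Q_B = 5.915 m³/s, so channel A carries more.

channel A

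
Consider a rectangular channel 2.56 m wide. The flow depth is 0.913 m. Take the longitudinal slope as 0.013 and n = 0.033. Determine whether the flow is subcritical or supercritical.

Flow area A = b·y = 2.56 × 0.913 = 2.337 m². Wetted perimeter P = b + 2y = 2.56 + 2×0.913 = 4.386 m.
Hydraulic radius R = A/P = 2.337/4.386 = 0.5329 m.
V = (1/n) R^(2/3) √S = (1/0.033) × 0.5329^(2/3) × √0.013 = 2.271 m/s. Hydraulic depth D_h = A/T = 2.337/2.56 = 0.913 m.
Froude number Fr = V/√(g·D_h) = 2.271/√(9.81×0.913) = 0.759, which is less than 1, so the flow is subcritical.

subcritical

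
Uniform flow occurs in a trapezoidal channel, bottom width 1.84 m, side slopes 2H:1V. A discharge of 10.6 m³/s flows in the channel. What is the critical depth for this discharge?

y_c = 1.04 m

At critical depth, Q² T / (g A³) = 1, i.e. A³/T = Q²/g = 10.6²/9.81 = 11.45.
At y = 1.19 m: A³/T = 19.19 — high.
At y = 1.04 m: A³/T = 11.29 — matches.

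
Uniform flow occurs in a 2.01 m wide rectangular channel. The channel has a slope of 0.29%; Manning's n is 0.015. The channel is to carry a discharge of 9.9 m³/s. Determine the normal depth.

y_n = 1.83 m

Manning's equation rearranged: A R^(2/3) = nQ / (1·√S) = 0.015 × 9.9 / (√0.0029) = 2.758.
Try y = 2.11 m: A R^(2/3) = 3.282 — high.
Try y = 1.49 m: A R^(2/3) = 2.131 — low.
Try y = 1.83 m: A R^(2/3) = 2.756 — close enough.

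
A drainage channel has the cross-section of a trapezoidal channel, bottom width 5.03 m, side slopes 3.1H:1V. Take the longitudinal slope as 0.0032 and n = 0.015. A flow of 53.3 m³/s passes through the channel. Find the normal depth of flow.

Manning's equation rearranged: A R^(2/3) = nQ / (1·√S) = 0.015 × 53.3 / (√0.0032) = 14.13.
Trying y = 1.67 m: A R^(2/3) = 17.85 — over.
Trying y = 1.07 m: A R^(2/3) = 7.335 — short.
Trying y = 1.49 m: A R^(2/3) = 14.14 — ≈ 14.13.

y_n = 1.49 m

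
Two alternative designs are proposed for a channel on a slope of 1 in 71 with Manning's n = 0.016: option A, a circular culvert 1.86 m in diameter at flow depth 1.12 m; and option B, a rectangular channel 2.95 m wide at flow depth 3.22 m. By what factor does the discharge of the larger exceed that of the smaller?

8.69

Channel A: For a circular section of diameter D = 1.86 m at depth y = 1.12 m, the central angle is θ = 2 arccos(1 − 2y/D) = 3.553 rad. Then A = (D²/8)(θ − sin θ) = 1.71 m² and P = Dθ/2 = 3.304 m. Hydraulic radius R = A/P = 1.71/3.304 = 0.5173 m. Q_A = (1/0.016)·1.71·0.5173^(2/3)·√0.01408 = 8.172 m³/s.
Channel B: Flow area A = b·y = 2.95 × 3.22 = 9.499 m². Wetted perimeter P = b + 2y = 2.95 + 2×3.22 = 9.39 m. Hydraulic radius R = A/P = 9.499/9.39 = 1.012 m. Q_B = (1/0.016)·9.499·1.012^(2/3)·√0.01408 = 71 m³/s.
The larger discharge is 71 m³/s and the smaller is 8.172 m³/s; the ratio is 8.69.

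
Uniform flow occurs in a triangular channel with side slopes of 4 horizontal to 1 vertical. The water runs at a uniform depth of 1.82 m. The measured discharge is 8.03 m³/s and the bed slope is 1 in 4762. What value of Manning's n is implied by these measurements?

n = 0.022

For a triangular section with side slope z = 4: A = zy² = 4×1.82² = 13.25 m²; P = 2y√(1+z²) = 2×1.82×4.123 = 15.01 m.
Hydraulic radius R = A/P = 13.25/15.01 = 0.8828 m.
Rearranging Manning's equation: n = (1/Q) A R^(2/3) S^(1/2) = (1/8.03) × 13.25 × 0.8828^(2/3) × √0.00021 = 0.022.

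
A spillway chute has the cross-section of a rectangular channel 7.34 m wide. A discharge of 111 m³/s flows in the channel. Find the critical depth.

For a rectangular channel, critical depth y_c = (q²/g)^(1/3) where q = Q/b = 111/7.34 = 15.12 m²/s.
So y_c = (15.12²/9.81)^(1/3) = 2.86 m.

y_c = 2.86 m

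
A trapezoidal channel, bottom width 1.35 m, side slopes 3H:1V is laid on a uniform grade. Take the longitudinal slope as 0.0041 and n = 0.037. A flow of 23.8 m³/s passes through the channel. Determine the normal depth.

y_n = 1.92 m

Manning's equation rearranged: A R^(2/3) = nQ / (1·√S) = 0.037 × 23.8 / (√0.0041) = 13.75.
Trying y = 2.42 m: A R^(2/3) = 24.19 — too large.
Trying y = 1.7 m: A R^(2/3) = 10.27 — too small.
Trying y = 1.92 m: A R^(2/3) = 13.76 — close enough.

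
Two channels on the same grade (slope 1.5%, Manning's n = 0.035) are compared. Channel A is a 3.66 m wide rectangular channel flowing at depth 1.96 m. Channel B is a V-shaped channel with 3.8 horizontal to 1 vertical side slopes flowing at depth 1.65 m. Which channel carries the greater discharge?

Channel A: Flow area A = b·y = 3.66 × 1.96 = 7.174 m². Wetted perimeter P = b + 2y = 3.66 + 2×1.96 = 7.58 m. Hydraulic radius R = A/P = 7.174/7.58 = 0.9464 m. Q_A = (1/0.035)·7.174·0.9464^(2/3)·√0.015 = 24.2 m³/s.
Channel B: For a triangular section with side slope z = 3.8: A = zy² = 3.8×1.65² = 10.35 m²; P = 2y√(1+z²) = 2×1.65×3.929 = 12.97 m. Hydraulic radius R = A/P = 10.35/12.97 = 0.7978 m. Q_B = (1/0.035)·10.35·0.7978^(2/3)·√0.015 = 31.14 m³/s.
Q_A = 24.2 m³/s vs Q_B = 31.14 m³/s, so channel B carries more.

channel B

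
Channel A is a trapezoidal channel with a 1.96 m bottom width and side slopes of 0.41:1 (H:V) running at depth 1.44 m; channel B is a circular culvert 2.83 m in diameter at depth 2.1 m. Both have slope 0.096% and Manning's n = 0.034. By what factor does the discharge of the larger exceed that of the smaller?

Channel A: With bottom width b = 1.96 m and side slope z = 0.41: A = (b + zy)y = (1.96 + 0.41×1.44)×1.44 = 3.673 m²; P = b + 2y√(1+z²) = 1.96 + 2×1.44×1.081 = 5.073 m. Hydraulic radius R = A/P = 3.673/5.073 = 0.724 m. Q_A = (1/0.034)·3.673·0.724^(2/3)·√0.00096 = 2.698 m³/s.
Channel B: For a circular section of diameter D = 2.83 m at depth y = 2.1 m, the central angle is θ = 2 arccos(1 − 2y/D) = 4.152 rad. Then A = (D²/8)(θ − sin θ) = 5.005 m² and P = Dθ/2 = 5.875 m. Hydraulic radius R = A/P = 5.005/5.875 = 0.8519 m. Q_B = (1/0.034)·5.005·0.8519^(2/3)·√0.00096 = 4.099 m³/s.
The larger discharge is 4.099 m³/s and the smaller is 2.698 m³/s; the ratio is 1.52.

1.52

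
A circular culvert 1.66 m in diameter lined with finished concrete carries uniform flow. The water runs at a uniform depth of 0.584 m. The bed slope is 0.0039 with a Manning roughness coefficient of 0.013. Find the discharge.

Q = 1.54 m³/s

For a circular section of diameter D = 1.66 m at depth y = 0.584 m, the central angle is θ = 2 arccos(1 − 2y/D) = 2.54 rad. Then A = (D²/8)(θ − sin θ) = 0.6798 m² and P = Dθ/2 = 2.108 m.
Hydraulic radius R = A/P = 0.6798/2.108 = 0.3225 m.
Manning's equation: Q = (1/n) A R^(2/3) S^(1/2) = (1/0.013) × 0.6798 × 0.3225^(2/3) × 0.0039^(1/2) = 1.54 m³/s.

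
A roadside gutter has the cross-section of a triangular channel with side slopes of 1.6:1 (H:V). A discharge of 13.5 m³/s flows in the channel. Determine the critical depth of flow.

y_c = 1.71 m

At critical depth, Q² T / (g A³) = 1, i.e. A³/T = Q²/g = 13.5²/9.81 = 18.58.
Trying y = 1.85 m: A³/T = 27.74 — over.
Trying y = 1.49 m: A³/T = 9.4 — short.
Trying y = 1.71 m: A³/T = 18.72 — close enough.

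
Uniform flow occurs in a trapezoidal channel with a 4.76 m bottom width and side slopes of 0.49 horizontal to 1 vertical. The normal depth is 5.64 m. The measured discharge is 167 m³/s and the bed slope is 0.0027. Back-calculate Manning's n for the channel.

n = 0.024

With bottom width b = 4.76 m and side slope z = 0.49: A = (b + zy)y = (4.76 + 0.49×5.64)×5.64 = 42.43 m²; P = b + 2y√(1+z²) = 4.76 + 2×5.64×1.114 = 17.32 m.
Hydraulic radius R = A/P = 42.43/17.32 = 2.45 m.
Rearranging Manning's equation: n = (1/Q) A R^(2/3) S^(1/2) = (1/167) × 42.43 × 2.45^(2/3) × √0.0027 = 0.024.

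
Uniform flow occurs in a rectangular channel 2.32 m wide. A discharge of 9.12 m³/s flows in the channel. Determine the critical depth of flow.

y_c = 1.16 m

For a rectangular channel, critical depth y_c = (q²/g)^(1/3) where q = Q/b = 9.12/2.32 = 3.931 m²/s.
So y_c = (3.931²/9.81)^(1/3) = 1.16 m.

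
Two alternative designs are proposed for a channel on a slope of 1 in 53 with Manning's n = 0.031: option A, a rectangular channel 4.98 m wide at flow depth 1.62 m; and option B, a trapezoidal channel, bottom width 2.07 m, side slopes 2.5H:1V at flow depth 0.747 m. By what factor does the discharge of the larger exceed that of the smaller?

Channel A: Flow area A = b·y = 4.98 × 1.62 = 8.068 m². Wetted perimeter P = b + 2y = 4.98 + 2×1.62 = 8.22 m. Hydraulic radius R = A/P = 8.068/8.22 = 0.9815 m. Q_A = (1/0.031)·8.068·0.9815^(2/3)·√0.01887 = 35.3 m³/s.
Channel B: With bottom width b = 2.07 m and side slope z = 2.5: A = (b + zy)y = (2.07 + 2.5×0.747)×0.747 = 2.941 m²; P = b + 2y√(1+z²) = 2.07 + 2×0.747×2.693 = 6.093 m. Hydraulic radius R = A/P = 2.941/6.093 = 0.4828 m. Q_B = (1/0.031)·2.941·0.4828^(2/3)·√0.01887 = 8.02 m³/s.
The larger discharge is 35.3 m³/s and the smaller is 8.02 m³/s; the ratio is 4.4.

4.4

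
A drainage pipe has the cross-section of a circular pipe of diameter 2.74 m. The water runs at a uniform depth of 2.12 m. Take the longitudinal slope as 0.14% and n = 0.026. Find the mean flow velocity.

V = 1.27 m/s

For a circular section of diameter D = 2.74 m at depth y = 2.12 m, the central angle is θ = 2 arccos(1 − 2y/D) = 4.3 rad. Then A = (D²/8)(θ − sin θ) = 4.895 m² and P = Dθ/2 = 5.891 m.
Hydraulic radius R = A/P = 4.895/5.891 = 0.831 m.
From Manning's equation, V = (1/n) R^(2/3) S^(1/2) = (1/0.026) × 0.831^(2/3) × 0.0014^(1/2) = 1.27 m/s.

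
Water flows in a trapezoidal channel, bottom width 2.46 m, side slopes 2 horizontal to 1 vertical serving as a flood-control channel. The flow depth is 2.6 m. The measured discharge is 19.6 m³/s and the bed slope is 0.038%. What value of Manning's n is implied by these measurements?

n = 0.025

With bottom width b = 2.46 m and side slope z = 2: A = (b + zy)y = (2.46 + 2×2.6)×2.6 = 19.92 m²; P = b + 2y√(1+z²) = 2.46 + 2×2.6×2.236 = 14.09 m.
Hydraulic radius R = A/P = 19.92/14.09 = 1.414 m.
Rearranging Manning's equation: n = (1/Q) A R^(2/3) S^(1/2) = (1/19.6) × 19.92 × 1.414^(2/3) × √0.00038 = 0.025.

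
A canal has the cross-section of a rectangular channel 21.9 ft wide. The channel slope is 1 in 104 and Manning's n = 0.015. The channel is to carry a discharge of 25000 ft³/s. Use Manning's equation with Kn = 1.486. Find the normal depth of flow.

Manning's equation rearranged: A R^(2/3) = nQ / (1.486·√S) = 0.015 × 25000 / (1.486 × √0.009615) = 2574.
Trying y = 32.6 ft: A R^(2/3) = 2902 — too large.
Trying y = 29.4 ft: A R^(2/3) = 2571 — matches.

y_n = 29.4 ft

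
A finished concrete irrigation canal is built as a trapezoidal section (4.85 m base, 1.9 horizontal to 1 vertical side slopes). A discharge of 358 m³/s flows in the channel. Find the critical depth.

At critical depth, Q² T / (g A³) = 1, i.e. A³/T = Q²/g = 358²/9.81 = 13060.
At y = 5.64 m: A³/T = 25750 — high.
At y = 4.09 m: A³/T = 6745 — low.
At y = 4.8 m: A³/T = 13060 — ≈ 13060.

y_c = 4.8 m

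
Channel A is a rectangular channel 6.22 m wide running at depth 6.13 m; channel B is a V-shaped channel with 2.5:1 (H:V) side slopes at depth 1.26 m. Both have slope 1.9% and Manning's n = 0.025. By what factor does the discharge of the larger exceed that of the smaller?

22.3

Channel A: Flow area A = b·y = 6.22 × 6.13 = 38.13 m². Wetted perimeter P = b + 2y = 6.22 + 2×6.13 = 18.48 m. Hydraulic radius R = A/P = 38.13/18.48 = 2.063 m. Q_A = (1/0.025)·38.13·2.063^(2/3)·√0.019 = 340.7 m³/s.
Channel B: For a triangular section with side slope z = 2.5: A = zy² = 2.5×1.26² = 3.969 m²; P = 2y√(1+z²) = 2×1.26×2.693 = 6.785 m. Hydraulic radius R = A/P = 3.969/6.785 = 0.5849 m. Q_B = (1/0.025)·3.969·0.5849^(2/3)·√0.019 = 15.31 m³/s.
The larger discharge is 340.7 m³/s and the smaller is 15.31 m³/s; the ratio is 22.3.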